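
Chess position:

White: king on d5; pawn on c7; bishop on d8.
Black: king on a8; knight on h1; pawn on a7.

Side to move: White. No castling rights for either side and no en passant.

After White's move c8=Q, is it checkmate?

After c8=Q: black king on a8; in check: yes, from the white queen on c8.
King squares — a7: own pawn; b7: attacked by Qc8; b8: attacked by Qc8.
Black has no legal moves → checkmate.

yes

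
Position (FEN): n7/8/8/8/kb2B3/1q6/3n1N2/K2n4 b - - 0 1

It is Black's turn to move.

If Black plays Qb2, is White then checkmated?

yes

After Qb2: white king on a1; in check: yes, from the black queen on b2.
King squares — b1: attacked by Qb2; a2: attacked by Qb2; b2: attacked by Nd1.
White has no legal moves → checkmate.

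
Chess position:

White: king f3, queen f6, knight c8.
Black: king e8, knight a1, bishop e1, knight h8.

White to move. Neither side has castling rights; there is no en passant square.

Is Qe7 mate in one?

After Qe7: black king on e8; in check: yes, from the white queen on e7.
King squares — d7: attacked by Qe7; e7: attacked by Nc8; f7: attacked by Qe7; d8: attacked by Qe7; f8: attacked by Qe7.
Black has no legal moves → checkmate.

yes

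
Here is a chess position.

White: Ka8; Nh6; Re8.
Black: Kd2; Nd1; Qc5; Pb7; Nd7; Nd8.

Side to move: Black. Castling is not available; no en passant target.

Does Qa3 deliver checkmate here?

After Qa3: white king on a8; in check: yes, from the black queen on a3.
King squares — a7: attacked by Qa3; b7: attacked by Nd8; b8: attacked by Nd7.
White has no legal moves → checkmate.

yes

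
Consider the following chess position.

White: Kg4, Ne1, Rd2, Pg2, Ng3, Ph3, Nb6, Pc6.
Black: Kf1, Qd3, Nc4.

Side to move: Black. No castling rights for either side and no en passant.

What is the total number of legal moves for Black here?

3

Black to move; king on f1.
In check: yes, from the white knight on g3.
Legal moves: Kg1, Kxe1, Qxg3+.
Count: 3.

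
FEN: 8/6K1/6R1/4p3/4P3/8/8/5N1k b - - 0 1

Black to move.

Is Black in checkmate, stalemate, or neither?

Black to move; black king on h1.
In check: no.
King squares — g1: attacked by Rg6; g2: attacked by Rg6; h2: attacked by Nf1.
Legal moves for Black: none.
Not in check and no legal moves → stalemate.

stalemate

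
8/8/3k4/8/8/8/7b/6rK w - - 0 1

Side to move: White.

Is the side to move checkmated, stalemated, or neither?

neither

White to move; white king on h1.
In check: yes, from the black rook on g1.
King squares — g1: attacked by Bh2; g2: attacked by Rg1; h2: available.
Legal moves for White: Kxh2.
White is in check but has 1 legal move → neither.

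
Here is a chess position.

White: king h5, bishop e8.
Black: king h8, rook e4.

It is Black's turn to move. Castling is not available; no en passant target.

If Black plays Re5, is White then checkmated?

After Re5: white king on h5; in check: yes, from the black rook on e5.
White has 4 legal replies: Kh6, Kg6, Kh4, Kg4.
In check but a legal move exists → not checkmate.

no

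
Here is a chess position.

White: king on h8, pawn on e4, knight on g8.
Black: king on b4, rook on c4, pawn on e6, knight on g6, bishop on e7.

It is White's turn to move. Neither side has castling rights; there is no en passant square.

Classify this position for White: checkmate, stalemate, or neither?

neither

White to move; white king on h8.
In check: yes, from the black knight on g6.
King squares — g7: available; h7: available; g8: own knight.
Legal moves for White: Kh7, Kg7.
White is in check but has 2 legal moves → neither.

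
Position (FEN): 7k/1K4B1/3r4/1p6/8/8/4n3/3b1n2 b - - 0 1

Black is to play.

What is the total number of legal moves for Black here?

Black to move; king on h8.
In check: yes, from the white bishop on g7.
Legal moves: Kg8, Kh7, Kxg7.
Count: 3.

3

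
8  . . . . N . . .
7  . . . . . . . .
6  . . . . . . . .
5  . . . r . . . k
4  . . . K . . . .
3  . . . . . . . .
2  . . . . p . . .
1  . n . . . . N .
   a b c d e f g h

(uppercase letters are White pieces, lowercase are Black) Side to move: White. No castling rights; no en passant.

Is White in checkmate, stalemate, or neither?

White to move; white king on d4.
In check: yes, from the black rook on d5.
King squares — c3: attacked by Nb1; d3: attacked by Rd5; e3: available; c4: available; e4: available; c5: attacked by Rd5; d5: available; e5: attacked by Rd5.
Legal moves for White: Kxd5, Ke4, Kc4, Ke3.
White is in check but has 4 legal moves → neither.

neither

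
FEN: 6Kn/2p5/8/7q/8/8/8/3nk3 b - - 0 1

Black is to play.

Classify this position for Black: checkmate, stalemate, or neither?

neither

Black to move; black king on e1.
In check: no.
Legal moves for Black include: Nf7, Ng6, Qe8+, Qh7+, Qf7+, Qh6, Qg6+, Qg5+, Qf5, Qe5, Qd5+, Qc5, Qb5, Qa5, Qh4, Qg4+, Qh3, Qf3, ... (list truncated; more exist).
Black has legal moves and is not in check → neither.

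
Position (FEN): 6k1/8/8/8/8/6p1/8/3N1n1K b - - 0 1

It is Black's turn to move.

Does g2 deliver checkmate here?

no

After g2: white king on h1; in check: yes, from the black pawn on g2.
White has 2 legal replies: Kxg2, Kg1.
In check but a legal move exists → not checkmate.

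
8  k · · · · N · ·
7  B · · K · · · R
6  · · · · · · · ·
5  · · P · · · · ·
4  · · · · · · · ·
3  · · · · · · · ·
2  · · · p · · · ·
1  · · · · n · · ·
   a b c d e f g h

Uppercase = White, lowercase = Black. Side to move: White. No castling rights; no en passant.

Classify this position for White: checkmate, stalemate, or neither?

neither

White to move; white king on d7.
In check: no.
Legal moves for White include: Ng6, Ne6, Rh8, Rg7, Rf7, Re7, Rh6, Rh5, Rh4, Rh3, Rh2, Rh1, Ke8, Kd8, Kc8, Ke7, Kc7, Ke6, ... (list truncated; more exist).
White has legal moves and is not in check → neither.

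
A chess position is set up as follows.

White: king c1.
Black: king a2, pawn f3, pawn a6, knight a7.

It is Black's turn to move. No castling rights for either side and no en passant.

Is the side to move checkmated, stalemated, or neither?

neither

Black to move; black king on a2.
In check: no.
Legal moves for Black: Nc8, Nc6, Nb5, Kb3, Ka3, Ka1, a5, f2.
Black has 8 legal moves and is not in check → neither.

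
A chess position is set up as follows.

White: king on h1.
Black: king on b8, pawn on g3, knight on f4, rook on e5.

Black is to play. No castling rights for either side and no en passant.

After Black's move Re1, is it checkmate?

yes

After Re1: white king on h1; in check: yes, from the black rook on e1.
King squares — g1: attacked by Re1; g2: attacked by Nf4; h2: attacked by Pg3.
White has no legal moves → checkmate.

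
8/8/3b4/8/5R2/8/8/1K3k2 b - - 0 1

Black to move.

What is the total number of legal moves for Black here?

Black to move; king on f1.
In check: yes, from the white rook on f4.
Legal moves: Kg2, Ke2, Kg1, Ke1, Bxf4.
Count: 5.

5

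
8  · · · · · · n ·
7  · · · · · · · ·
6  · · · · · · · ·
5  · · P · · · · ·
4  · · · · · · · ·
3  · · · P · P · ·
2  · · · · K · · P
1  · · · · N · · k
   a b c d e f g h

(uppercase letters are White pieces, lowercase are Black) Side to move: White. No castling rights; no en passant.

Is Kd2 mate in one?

After Kd2: black king on h1; in check: no.
Black is not in check, so this cannot be checkmate.

no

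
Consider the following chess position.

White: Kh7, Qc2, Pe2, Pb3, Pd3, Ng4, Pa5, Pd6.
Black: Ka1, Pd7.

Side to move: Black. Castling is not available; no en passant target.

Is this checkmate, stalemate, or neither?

stalemate

Black to move; black king on a1.
In check: no.
King squares — b1: attacked by Qc2; a2: attacked by Qc2; b2: attacked by Qc2.
Legal moves for Black: none.
Not in check and no legal moves → stalemate.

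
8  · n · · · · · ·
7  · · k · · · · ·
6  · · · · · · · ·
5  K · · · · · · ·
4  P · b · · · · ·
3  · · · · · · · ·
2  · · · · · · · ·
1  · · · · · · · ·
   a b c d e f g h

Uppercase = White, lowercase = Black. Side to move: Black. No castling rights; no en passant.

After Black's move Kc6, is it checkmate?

After Kc6: white king on a5; in check: no.
White is not in check, so this cannot be checkmate.

no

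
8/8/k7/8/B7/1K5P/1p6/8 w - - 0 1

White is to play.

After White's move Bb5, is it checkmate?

no

After Bb5: black king on a6; in check: yes, from the white bishop on b5.
Black has 5 legal replies: Kb7, Ka7, Kb6, Kxb5, Ka5.
In check but a legal move exists → not checkmate.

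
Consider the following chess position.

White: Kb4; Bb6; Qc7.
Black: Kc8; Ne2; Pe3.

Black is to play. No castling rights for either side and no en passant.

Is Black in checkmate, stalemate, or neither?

checkmate

Black to move; black king on c8.
In check: yes, from the white queen on c7.
King squares — b7: attacked by Qc7; c7: attacked by Bb6; d7: attacked by Qc7; b8: attacked by Qc7; d8: attacked by Qc7.
Legal moves for Black: none.
In check with no legal moves → checkmate.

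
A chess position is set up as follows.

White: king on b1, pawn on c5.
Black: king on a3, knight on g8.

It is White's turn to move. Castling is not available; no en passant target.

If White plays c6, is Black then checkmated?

After c6: black king on a3; in check: no.
Black is not in check, so this cannot be checkmate.

no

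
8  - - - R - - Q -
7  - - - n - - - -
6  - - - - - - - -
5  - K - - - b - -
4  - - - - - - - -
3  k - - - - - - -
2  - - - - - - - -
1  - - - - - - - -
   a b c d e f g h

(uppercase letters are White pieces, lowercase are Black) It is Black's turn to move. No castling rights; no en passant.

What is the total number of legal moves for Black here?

Black to move; king on a3.
In check: no.
Legal moves: Nf8, Nb8, Nf6, Nb6, Ne5, Nc5, Bh7, Bg6, Be6, Bg4, Be4, Bh3, Bd3+, Bc2, Bb1, Kb2.
Count: 16.

16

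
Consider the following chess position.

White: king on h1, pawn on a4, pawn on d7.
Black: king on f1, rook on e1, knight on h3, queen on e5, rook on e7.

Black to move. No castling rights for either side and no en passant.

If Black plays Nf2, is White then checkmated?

After Nf2: white king on h1; in check: yes, from the black knight on f2.
King squares — g1: attacked by Kf1; g2: attacked by Kf1; h2: attacked by Qe5.
White has no legal moves → checkmate.

yes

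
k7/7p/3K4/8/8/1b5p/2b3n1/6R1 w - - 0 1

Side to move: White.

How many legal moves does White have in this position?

White to move; king on d6.
In check: no.
Legal moves: Ke7, Kd7, Kc7, Kc6, Ke5, Kc5, Rxg2, Rh1, Rf1, Re1, Rd1, Rc1, Rb1, Ra1+.
Count: 14.

14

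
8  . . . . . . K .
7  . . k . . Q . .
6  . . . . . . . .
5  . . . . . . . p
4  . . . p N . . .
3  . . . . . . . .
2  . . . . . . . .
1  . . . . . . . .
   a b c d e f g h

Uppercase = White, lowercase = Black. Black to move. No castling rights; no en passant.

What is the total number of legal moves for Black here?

5

Black to move; king on c7.
In check: yes, from the white queen on f7.
Legal moves: Kd8, Kc8, Kb8, Kc6, Kb6.
Count: 5.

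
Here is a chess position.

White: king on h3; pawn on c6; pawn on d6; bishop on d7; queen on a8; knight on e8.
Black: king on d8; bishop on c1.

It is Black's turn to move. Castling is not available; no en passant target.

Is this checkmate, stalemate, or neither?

Black to move; black king on d8.
In check: yes, from the white queen on a8.
King squares — c7: attacked by Pd6; d7: attacked by Pc6; e7: attacked by Pd6; c8: attacked by Bd7; e8: attacked by Bd7.
Legal moves for Black: none.
In check with no legal moves → checkmate.

checkmate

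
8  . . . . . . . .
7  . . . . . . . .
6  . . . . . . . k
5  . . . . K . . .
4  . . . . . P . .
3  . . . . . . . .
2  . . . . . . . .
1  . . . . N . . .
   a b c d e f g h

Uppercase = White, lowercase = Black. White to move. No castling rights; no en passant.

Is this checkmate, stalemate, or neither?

neither

White to move; white king on e5.
In check: no.
Legal moves for White: Kf6, Ke6, Kd6, Kf5, Kd5, Ke4, Kd4, Nf3, Nd3, Ng2, Nc2, f5.
White has 12 legal moves and is not in check → neither.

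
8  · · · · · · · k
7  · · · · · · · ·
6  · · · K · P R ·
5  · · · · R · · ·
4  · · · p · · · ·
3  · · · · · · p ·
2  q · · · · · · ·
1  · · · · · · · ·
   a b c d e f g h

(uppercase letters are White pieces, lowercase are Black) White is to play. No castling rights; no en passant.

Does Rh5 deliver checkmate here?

yes

After Rh5: black king on h8; in check: yes, from the white rook on h5.
King squares — g7: attacked by Pf6; h7: attacked by Rh5; g8: attacked by Rg6.
Black has no legal moves → checkmate.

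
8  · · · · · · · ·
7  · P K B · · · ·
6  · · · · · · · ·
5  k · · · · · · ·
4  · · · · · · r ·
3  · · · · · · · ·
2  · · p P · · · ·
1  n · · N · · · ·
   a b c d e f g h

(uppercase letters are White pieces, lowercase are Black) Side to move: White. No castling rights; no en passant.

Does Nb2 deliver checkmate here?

no

After Nb2: black king on a5; in check: no.
Black is not in check, so this cannot be checkmate.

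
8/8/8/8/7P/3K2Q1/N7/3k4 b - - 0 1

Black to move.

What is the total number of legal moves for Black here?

0

Black to move; king on d1.
In check: no.
Legal moves: none.
Count: 0.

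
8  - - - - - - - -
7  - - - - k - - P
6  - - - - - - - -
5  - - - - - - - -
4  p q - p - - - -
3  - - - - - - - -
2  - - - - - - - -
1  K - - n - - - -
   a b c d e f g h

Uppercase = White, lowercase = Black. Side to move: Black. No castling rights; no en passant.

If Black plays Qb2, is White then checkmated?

After Qb2: white king on a1; in check: yes, from the black queen on b2.
King squares — b1: attacked by Qb2; a2: attacked by Qb2; b2: attacked by Nd1.
White has no legal moves → checkmate.

yes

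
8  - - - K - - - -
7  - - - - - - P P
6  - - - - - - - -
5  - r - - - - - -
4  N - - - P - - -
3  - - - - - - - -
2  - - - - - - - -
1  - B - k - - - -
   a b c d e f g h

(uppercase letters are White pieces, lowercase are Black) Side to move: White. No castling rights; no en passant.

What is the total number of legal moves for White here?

21

White to move; king on d8.
In check: no.
Legal moves: Ke8, Kc8, Ke7, Kd7, Kc7, Nb6, Nc5, Nc3+, Nb2+, Bd3, Bc2+, Ba2, h8=Q, h8=R, h8=B, h8=N, g8=Q, g8=R, g8=B, g8=N, e5.
Count: 21.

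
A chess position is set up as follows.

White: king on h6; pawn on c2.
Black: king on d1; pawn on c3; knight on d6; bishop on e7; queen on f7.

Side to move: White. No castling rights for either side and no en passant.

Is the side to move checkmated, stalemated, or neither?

White to move; white king on h6.
In check: no.
King squares — g5: attacked by Be7; h5: attacked by Qf7; g6: attacked by Qf7; g7: attacked by Qf7; h7: attacked by Qf7.
Legal moves for White: none.
Not in check and no legal moves → stalemate.

stalemate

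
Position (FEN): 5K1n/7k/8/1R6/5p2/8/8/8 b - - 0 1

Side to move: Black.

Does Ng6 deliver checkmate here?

After Ng6: white king on f8; in check: yes, from the black knight on g6.
White has 2 legal replies: Ke8, Kf7.
In check but a legal move exists → not checkmate.

no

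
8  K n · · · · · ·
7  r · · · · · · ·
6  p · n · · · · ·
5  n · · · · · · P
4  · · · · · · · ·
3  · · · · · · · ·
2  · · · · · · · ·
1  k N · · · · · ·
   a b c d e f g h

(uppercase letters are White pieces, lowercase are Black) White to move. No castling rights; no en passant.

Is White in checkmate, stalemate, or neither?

White to move; white king on a8.
In check: yes, from the black rook on a7.
King squares — a7: attacked by Nc6; b7: attacked by Na5; b8: attacked by Nc6.
Legal moves for White: none.
In check with no legal moves → checkmate.

checkmate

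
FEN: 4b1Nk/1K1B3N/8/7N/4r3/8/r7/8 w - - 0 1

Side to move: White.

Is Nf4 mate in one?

After Nf4: black king on h8; in check: no.
Black is not in check, so this cannot be checkmate.

no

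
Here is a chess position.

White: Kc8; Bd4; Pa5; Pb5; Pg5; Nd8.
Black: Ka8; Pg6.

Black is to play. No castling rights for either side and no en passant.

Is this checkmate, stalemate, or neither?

Black to move; black king on a8.
In check: no.
King squares — a7: attacked by Bd4; b7: attacked by Kc8; b8: attacked by Kc8.
Legal moves for Black: none.
Not in check and no legal moves → stalemate.

stalemate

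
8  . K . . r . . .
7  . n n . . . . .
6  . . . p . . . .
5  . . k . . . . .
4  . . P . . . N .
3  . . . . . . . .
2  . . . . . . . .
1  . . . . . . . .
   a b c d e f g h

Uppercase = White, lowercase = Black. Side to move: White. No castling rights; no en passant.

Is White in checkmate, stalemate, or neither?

White to move; white king on b8.
In check: yes, from the black rook on e8.
King squares — a7: available; b7: available; c7: available; a8: attacked by Nc7; c8: attacked by Re8.
Legal moves for White: Kxc7, Kxb7, Ka7.
White is in check but has 3 legal moves → neither.

neither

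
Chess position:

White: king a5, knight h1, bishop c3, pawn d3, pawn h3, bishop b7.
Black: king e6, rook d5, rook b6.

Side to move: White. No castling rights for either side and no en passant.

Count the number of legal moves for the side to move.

White to move; king on a5.
In check: yes, from the black rook on d5.
Legal moves: Kxb6, Ka4, Bxd5+.
Count: 3.

3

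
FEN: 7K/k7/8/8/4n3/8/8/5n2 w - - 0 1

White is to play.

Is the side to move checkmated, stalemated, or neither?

White to move; white king on h8.
In check: no.
Legal moves for White: Kg8, Kh7, Kg7.
White has 3 legal moves and is not in check → neither.

neither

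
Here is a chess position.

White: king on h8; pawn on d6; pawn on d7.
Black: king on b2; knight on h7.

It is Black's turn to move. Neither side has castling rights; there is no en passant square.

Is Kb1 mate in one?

After Kb1: white king on h8; in check: no.
White is not in check, so this cannot be checkmate.

no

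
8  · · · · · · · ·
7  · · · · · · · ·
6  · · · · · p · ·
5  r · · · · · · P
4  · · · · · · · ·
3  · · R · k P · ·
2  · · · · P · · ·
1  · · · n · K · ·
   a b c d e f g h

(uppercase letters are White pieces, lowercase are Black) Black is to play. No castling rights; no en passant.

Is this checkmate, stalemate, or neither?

Black to move; black king on e3.
In check: yes, from the white rook on c3.
King squares — d2: available; e2: attacked by Kf1; f2: attacked by Kf1; d3: attacked by Pe2; f3: attacked by Pe2; d4: available; e4: attacked by Pf3; f4: available.
Legal moves for Black: Kf4, Kd4, Kd2, Nxc3.
Black is in check but has 4 legal moves → neither.

neither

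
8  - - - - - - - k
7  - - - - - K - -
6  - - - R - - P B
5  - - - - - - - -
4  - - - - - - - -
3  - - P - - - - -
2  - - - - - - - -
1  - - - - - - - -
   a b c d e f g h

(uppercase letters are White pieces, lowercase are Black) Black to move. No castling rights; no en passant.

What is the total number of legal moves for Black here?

Black to move; king on h8.
In check: no.
Legal moves: none.
Count: 0.

0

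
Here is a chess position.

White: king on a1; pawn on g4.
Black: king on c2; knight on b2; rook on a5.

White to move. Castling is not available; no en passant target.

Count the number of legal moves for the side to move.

White to move; king on a1.
In check: yes, from the black rook on a5.
Legal moves: none.
Count: 0.

0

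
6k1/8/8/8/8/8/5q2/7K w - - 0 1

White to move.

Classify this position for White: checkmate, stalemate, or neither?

stalemate

White to move; white king on h1.
In check: no.
King squares — g1: attacked by Qf2; g2: attacked by Qf2; h2: attacked by Qf2.
Legal moves for White: none.
Not in check and no legal moves → stalemate.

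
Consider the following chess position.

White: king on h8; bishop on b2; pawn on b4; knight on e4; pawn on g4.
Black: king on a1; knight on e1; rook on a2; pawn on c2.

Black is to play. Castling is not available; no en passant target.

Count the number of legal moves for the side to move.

Black to move; king on a1.
In check: yes, from the white bishop on b2.
Legal moves: Kxb2, Kb1, Rxb2.
Count: 3.

3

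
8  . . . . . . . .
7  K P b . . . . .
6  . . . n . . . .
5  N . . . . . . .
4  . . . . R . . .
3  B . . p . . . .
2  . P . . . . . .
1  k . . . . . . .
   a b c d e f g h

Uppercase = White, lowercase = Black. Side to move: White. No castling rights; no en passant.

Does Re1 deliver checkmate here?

no

After Re1: black king on a1; in check: yes, from the white rook on e1.
Black has 1 legal reply: Ka2.
In check but a legal move exists → not checkmate.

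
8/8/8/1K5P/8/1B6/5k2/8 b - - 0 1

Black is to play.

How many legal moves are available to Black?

Black to move; king on f2.
In check: no.
Legal moves: Kg3, Kf3, Ke3, Kg2, Ke2, Kg1, Kf1, Ke1.
Count: 8.

8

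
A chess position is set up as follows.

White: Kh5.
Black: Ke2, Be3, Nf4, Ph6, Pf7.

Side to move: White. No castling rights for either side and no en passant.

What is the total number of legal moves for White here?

3

White to move; king on h5.
In check: yes, from the black knight on f4.
Legal moves: Kxh6, Kh4, Kg4.
Count: 3.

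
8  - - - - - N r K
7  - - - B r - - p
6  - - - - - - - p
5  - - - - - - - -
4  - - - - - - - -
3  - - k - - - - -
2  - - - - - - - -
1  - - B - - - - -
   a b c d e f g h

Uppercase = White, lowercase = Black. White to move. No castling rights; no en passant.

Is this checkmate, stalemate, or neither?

White to move; white king on h8.
In check: yes, from the black rook on g8.
Legal moves for White: Kxg8.
White is in check but has 1 legal move → neither.

neither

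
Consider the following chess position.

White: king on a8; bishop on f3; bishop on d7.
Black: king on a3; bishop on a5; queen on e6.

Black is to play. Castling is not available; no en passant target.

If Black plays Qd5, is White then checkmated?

After Qd5: white king on a8; in check: yes, from the black queen on d5.
White has 4 legal replies: Kb8, Ka7, Bc6, Bxd5.
In check but a legal move exists → not checkmate.

no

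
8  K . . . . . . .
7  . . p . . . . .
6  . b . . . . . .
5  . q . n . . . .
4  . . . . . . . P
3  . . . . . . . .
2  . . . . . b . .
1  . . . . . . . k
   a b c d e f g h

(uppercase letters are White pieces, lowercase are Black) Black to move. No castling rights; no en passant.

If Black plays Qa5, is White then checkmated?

no

After Qa5: white king on a8; in check: yes, from the black queen on a5.
White has 2 legal replies: Kb8, Kb7.
In check but a legal move exists → not checkmate.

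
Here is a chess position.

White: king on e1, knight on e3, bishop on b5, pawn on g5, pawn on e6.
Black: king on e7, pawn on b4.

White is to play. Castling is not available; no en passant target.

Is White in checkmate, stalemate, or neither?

neither

White to move; white king on e1.
In check: no.
Legal moves for White include: Be8, Bd7, Bc6, Ba6, Bc4, Ba4, Bd3, Be2, Bf1, Nf5+, Nd5+, Ng4, Nc4, Ng2, Nc2, Nf1, Nd1, Kf2, ... (list truncated; more exist).
White has legal moves and is not in check → neither.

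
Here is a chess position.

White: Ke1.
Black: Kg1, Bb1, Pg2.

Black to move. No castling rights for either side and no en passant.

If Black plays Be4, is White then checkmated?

After Be4: white king on e1; in check: no.
White is not in check, so this cannot be checkmate.

no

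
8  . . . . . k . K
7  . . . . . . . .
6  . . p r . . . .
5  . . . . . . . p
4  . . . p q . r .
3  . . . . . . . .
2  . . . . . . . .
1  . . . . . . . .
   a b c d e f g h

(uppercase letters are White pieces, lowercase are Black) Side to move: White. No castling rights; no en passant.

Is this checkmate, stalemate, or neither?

White to move; white king on h8.
In check: no.
King squares — g7: attacked by Rg4; h7: attacked by Qe4; g8: attacked by Rg4.
Legal moves for White: none.
Not in check and no legal moves → stalemate.

stalemate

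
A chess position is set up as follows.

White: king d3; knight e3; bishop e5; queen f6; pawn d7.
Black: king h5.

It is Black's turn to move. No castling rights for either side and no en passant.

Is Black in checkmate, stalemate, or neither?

stalemate

Black to move; black king on h5.
In check: no.
King squares — g4: attacked by Ne3; h4: attacked by Qf6; g5: attacked by Qf6; g6: attacked by Qf6; h6: attacked by Qf6.
Legal moves for Black: none.
Not in check and no legal moves → stalemate.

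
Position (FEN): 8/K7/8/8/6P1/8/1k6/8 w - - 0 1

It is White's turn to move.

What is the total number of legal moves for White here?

6

White to move; king on a7.
In check: no.
Legal moves: Kb8, Ka8, Kb7, Kb6, Ka6, g5.
Count: 6.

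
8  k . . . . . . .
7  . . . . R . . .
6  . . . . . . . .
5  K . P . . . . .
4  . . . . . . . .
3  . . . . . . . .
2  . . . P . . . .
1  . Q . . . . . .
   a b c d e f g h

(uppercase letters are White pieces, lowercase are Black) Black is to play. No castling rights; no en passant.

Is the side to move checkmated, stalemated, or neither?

stalemate

Black to move; black king on a8.
In check: no.
King squares — a7: attacked by Re7; b7: attacked by Qb1; b8: attacked by Qb1.
Legal moves for Black: none.
Not in check and no legal moves → stalemate.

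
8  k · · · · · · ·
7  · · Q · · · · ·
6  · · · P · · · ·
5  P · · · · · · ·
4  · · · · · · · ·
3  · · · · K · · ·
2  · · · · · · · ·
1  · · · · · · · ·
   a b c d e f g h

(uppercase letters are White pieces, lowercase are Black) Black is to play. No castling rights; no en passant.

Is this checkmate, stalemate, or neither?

Black to move; black king on a8.
In check: no.
King squares — a7: attacked by Qc7; b7: attacked by Qc7; b8: attacked by Qc7.
Legal moves for Black: none.
Not in check and no legal moves → stalemate.

stalemate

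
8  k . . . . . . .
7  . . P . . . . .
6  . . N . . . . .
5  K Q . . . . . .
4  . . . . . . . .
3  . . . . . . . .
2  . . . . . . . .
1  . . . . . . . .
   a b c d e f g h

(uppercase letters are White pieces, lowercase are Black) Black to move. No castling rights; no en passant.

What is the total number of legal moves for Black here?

0

Black to move; king on a8.
In check: no.
Legal moves: none.
Count: 0.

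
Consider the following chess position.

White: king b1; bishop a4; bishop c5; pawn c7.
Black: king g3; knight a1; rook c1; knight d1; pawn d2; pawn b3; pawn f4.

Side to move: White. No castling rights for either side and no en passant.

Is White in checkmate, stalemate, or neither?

checkmate

White to move; white king on b1.
In check: yes, from the black rook on c1.
King squares — a1: attacked by Rc1; c1: attacked by Pd2; a2: attacked by Pb3; b2: attacked by Nd1; c2: attacked by Na1.
Legal moves for White: none.
In check with no legal moves → checkmate.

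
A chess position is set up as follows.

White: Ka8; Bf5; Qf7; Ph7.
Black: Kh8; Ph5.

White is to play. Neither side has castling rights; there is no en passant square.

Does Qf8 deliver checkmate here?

yes

After Qf8: black king on h8; in check: yes, from the white queen on f8.
King squares — g7: attacked by Qf8; h7: attacked by Bf5; g8: attacked by Ph7.
Black has no legal moves → checkmate.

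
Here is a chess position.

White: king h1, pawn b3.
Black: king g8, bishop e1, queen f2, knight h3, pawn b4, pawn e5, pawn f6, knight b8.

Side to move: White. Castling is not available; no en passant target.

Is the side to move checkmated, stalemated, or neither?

White to move; white king on h1.
In check: no.
King squares — g1: attacked by Qf2; g2: attacked by Qf2; h2: attacked by Qf2.
Legal moves for White: none.
Not in check and no legal moves → stalemate.

stalemate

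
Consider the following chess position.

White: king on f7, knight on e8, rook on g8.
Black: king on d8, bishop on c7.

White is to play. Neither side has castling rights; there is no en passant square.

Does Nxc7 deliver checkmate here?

After Nxc7: black king on d8; in check: yes, from the white rook on g8.
Black has 2 legal replies: Kd7, Kxc7.
In check but a legal move exists → not checkmate.

no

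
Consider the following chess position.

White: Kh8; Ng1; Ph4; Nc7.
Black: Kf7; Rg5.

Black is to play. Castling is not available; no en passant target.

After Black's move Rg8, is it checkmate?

After Rg8: white king on h8; in check: yes, from the black rook on g8.
White has 1 legal reply: Kh7.
In check but a legal move exists → not checkmate.

no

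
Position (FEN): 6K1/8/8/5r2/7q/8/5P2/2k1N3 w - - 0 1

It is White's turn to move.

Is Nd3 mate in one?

no

After Nd3: black king on c1; in check: yes, from the white knight on d3.
Black has 4 legal replies: Kd2, Kc2, Kd1, Kb1.
In check but a legal move exists → not checkmate.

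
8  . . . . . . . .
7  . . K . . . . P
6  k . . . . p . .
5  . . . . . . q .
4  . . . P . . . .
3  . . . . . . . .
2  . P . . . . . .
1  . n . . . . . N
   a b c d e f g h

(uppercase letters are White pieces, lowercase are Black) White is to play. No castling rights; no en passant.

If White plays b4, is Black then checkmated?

no

After b4: black king on a6; in check: no.
Black is not in check, so this cannot be checkmate.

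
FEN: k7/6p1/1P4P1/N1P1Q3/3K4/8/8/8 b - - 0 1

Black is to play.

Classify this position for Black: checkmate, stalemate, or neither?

stalemate

Black to move; black king on a8.
In check: no.
King squares — a7: attacked by Pb6; b7: attacked by Na5; b8: attacked by Qe5.
Legal moves for Black: none.
Not in check and no legal moves → stalemate.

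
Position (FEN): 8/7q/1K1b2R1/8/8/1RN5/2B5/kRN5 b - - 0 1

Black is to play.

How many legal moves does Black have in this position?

0

Black to move; king on a1.
In check: yes, from the white rook on b1.
Legal moves: none.
Count: 0.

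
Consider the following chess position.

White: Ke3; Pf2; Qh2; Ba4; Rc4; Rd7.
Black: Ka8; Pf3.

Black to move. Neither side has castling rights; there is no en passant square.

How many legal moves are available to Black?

Black to move; king on a8.
In check: no.
Legal moves: none.
Count: 0.

0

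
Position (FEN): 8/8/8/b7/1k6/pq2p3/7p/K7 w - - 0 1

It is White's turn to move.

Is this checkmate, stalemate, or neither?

White to move; white king on a1.
In check: no.
King squares — b1: attacked by Qb3; a2: attacked by Qb3; b2: attacked by Pa3.
Legal moves for White: none.
Not in check and no legal moves → stalemate.

stalemate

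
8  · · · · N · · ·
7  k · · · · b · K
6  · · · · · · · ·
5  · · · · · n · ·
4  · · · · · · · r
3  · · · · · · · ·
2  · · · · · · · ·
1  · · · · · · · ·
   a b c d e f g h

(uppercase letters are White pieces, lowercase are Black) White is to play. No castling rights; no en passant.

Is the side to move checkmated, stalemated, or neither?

White to move; white king on h7.
In check: yes, from the black rook on h4.
King squares — g6: attacked by Bf7; h6: attacked by Rh4; g7: attacked by Nf5; g8: attacked by Bf7; h8: attacked by Rh4.
Legal moves for White: none.
In check with no legal moves → checkmate.

checkmate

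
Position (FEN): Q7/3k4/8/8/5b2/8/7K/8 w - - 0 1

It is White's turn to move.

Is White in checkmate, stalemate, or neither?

neither

White to move; white king on h2.
In check: yes, from the black bishop on f4.
Legal moves for White: Kh3, Kg2, Kh1, Kg1.
White is in check but has 4 legal moves → neither.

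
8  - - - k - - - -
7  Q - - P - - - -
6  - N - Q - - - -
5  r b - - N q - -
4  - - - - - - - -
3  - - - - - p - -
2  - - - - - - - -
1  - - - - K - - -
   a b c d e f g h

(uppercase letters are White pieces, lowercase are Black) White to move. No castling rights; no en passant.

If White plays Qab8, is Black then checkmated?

yes

After Qab8: black king on d8; in check: yes, from the white queen on b8.
King squares — c7: attacked by Qd6; d7: attacked by Ne5; e7: attacked by Qd6; c8: attacked by Nb6; e8: attacked by Pd7.
Black has no legal moves → checkmate.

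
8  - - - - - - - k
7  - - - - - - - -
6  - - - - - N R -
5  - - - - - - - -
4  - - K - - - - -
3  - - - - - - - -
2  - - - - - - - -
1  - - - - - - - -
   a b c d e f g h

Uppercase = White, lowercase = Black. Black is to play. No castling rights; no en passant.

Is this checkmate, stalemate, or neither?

stalemate

Black to move; black king on h8.
In check: no.
King squares — g7: attacked by Rg6; h7: attacked by Nf6; g8: attacked by Nf6.
Legal moves for Black: none.
Not in check and no legal moves → stalemate.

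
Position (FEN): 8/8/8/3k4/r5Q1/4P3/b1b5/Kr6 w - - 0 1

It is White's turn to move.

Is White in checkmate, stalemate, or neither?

White to move; white king on a1.
In check: yes, from the black rook on b1.
King squares — b1: attacked by Ba2; a2: attacked by Ra4; b2: attacked by Rb1.
Legal moves for White: none.
In check with no legal moves → checkmate.

checkmate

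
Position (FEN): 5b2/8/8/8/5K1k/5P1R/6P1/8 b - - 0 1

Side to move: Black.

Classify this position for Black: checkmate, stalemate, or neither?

Black to move; black king on h4.
In check: yes, from the white rook on h3.
King squares — g3: attacked by Rh3; h3: attacked by Pg2; g4: attacked by Pf3; g5: attacked by Kf4; h5: attacked by Rh3.
Legal moves for Black: none.
In check with no legal moves → checkmate.

checkmate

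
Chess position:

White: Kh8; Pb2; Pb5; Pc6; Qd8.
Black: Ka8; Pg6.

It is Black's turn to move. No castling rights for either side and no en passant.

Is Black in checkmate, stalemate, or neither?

Black to move; black king on a8.
In check: yes, from the white queen on d8.
King squares — a7: available; b7: attacked by Pc6; b8: attacked by Qd8.
Legal moves for Black: Ka7.
Black is in check but has 1 legal move → neither.

neither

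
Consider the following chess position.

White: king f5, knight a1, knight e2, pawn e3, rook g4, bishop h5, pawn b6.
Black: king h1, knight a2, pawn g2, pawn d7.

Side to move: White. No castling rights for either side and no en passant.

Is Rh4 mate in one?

After Rh4: black king on h1; in check: yes, from the white rook on h4.
King squares — g1: attacked by Ne2; g2: own pawn; h2: attacked by Rh4.
Black has no legal moves → checkmate.

yes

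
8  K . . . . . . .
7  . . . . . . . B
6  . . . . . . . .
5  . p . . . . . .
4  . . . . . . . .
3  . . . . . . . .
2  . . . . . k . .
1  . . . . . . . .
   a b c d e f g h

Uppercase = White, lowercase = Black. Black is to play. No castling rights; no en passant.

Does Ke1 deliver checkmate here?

no

After Ke1: white king on a8; in check: no.
White is not in check, so this cannot be checkmate.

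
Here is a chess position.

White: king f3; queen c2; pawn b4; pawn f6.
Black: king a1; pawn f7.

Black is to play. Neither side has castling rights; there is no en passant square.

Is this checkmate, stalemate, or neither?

stalemate

Black to move; black king on a1.
In check: no.
King squares — b1: attacked by Qc2; a2: attacked by Qc2; b2: attacked by Qc2.
Legal moves for Black: none.
Not in check and no legal moves → stalemate.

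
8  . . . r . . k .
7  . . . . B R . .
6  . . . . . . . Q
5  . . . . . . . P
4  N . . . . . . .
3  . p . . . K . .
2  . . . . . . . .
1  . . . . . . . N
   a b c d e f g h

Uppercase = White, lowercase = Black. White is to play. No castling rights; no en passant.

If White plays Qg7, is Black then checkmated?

yes

After Qg7: black king on g8; in check: yes, from the white queen on g7.
King squares — f7: attacked by Qg7; g7: attacked by Rf7; h7: attacked by Qg7; f8: attacked by Be7; h8: attacked by Qg7.
Black has no legal moves → checkmate.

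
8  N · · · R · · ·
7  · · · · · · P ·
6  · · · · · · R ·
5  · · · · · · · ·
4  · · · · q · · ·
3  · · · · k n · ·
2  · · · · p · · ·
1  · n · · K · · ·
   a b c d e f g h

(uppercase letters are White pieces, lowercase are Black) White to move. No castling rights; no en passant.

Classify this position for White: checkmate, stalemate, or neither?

White to move; white king on e1.
In check: yes, from the black knight on f3.
King squares — d1: attacked by Pe2; f1: attacked by Pe2; d2: attacked by Nb1; e2: attacked by Ke3; f2: attacked by Ke3.
Legal moves for White: none.
In check with no legal moves → checkmate.

checkmate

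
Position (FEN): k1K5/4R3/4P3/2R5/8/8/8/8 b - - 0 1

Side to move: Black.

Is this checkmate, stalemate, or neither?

stalemate

Black to move; black king on a8.
In check: no.
King squares — a7: attacked by Re7; b7: attacked by Re7; b8: attacked by Kc8.
Legal moves for Black: none.
Not in check and no legal moves → stalemate.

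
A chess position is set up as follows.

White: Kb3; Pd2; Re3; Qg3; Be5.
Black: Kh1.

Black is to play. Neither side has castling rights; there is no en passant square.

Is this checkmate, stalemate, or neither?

stalemate

Black to move; black king on h1.
In check: no.
King squares — g1: attacked by Qg3; g2: attacked by Qg3; h2: attacked by Qg3.
Legal moves for Black: none.
Not in check and no legal moves → stalemate.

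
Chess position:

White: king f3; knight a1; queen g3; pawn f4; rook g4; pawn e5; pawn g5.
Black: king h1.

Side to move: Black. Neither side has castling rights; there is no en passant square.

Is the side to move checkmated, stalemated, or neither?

Black to move; black king on h1.
In check: no.
King squares — g1: attacked by Qg3; g2: attacked by Kf3; h2: attacked by Qg3.
Legal moves for Black: none.
Not in check and no legal moves → stalemate.

stalemate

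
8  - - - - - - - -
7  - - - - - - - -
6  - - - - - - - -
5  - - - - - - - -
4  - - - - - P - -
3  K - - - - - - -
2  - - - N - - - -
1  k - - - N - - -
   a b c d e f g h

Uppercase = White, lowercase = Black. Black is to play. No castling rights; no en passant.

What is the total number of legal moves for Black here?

Black to move; king on a1.
In check: no.
Legal moves: none.
Count: 0.

0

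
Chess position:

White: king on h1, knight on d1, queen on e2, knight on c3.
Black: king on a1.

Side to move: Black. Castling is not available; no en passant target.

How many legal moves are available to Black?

0

Black to move; king on a1.
In check: no.
Legal moves: none.
Count: 0.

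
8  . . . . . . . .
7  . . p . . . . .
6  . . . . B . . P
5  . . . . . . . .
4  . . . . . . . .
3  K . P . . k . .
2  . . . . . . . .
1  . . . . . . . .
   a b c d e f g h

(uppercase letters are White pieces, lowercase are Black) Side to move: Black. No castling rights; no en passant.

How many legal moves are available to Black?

Black to move; king on f3.
In check: no.
Legal moves: Kf4, Ke4, Kg3, Ke3, Kg2, Kf2, Ke2, c6, c5.
Count: 9.

9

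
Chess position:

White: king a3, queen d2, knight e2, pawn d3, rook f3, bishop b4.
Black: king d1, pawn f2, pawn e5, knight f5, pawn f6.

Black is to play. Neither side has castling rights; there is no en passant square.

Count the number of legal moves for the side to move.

Black to move; king on d1.
In check: yes, from the white queen on d2.
Legal moves: none.
Count: 0.

0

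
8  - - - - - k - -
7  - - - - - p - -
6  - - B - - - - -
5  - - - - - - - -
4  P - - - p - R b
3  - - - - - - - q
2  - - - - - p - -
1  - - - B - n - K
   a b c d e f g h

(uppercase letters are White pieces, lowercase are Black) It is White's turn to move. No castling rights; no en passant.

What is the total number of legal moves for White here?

White to move; king on h1.
In check: yes, from the black queen on h3.
Legal moves: none.
Count: 0.

0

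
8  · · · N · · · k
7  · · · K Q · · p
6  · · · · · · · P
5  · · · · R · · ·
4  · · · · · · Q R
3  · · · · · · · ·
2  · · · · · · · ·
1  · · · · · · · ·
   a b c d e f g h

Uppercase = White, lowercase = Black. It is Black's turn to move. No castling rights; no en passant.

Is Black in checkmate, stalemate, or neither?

Black to move; black king on h8.
In check: no.
King squares — g7: attacked by Qg4; h7: own pawn; g8: attacked by Qg4.
Legal moves for Black: none.
Not in check and no legal moves → stalemate.

stalemate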